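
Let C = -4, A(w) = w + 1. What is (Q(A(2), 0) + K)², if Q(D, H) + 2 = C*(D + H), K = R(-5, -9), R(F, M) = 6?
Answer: 64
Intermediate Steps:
A(w) = 1 + w
K = 6
Q(D, H) = -2 - 4*D - 4*H (Q(D, H) = -2 - 4*(D + H) = -2 + (-4*D - 4*H) = -2 - 4*D - 4*H)
(Q(A(2), 0) + K)² = ((-2 - 4*(1 + 2) - 4*0) + 6)² = ((-2 - 4*3 + 0) + 6)² = ((-2 - 12 + 0) + 6)² = (-14 + 6)² = (-8)² = 64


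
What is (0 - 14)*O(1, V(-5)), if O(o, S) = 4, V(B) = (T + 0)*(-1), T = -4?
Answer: -56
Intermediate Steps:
V(B) = 4 (V(B) = (-4 + 0)*(-1) = -4*(-1) = 4)
(0 - 14)*O(1, V(-5)) = (0 - 14)*4 = -14*4 = -56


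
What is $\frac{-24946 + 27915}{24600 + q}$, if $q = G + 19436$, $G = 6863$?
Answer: $\frac{2969}{50899} \approx 0.058331$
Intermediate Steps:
$q = 26299$ ($q = 6863 + 19436 = 26299$)
$\frac{-24946 + 27915}{24600 + q} = \frac{-24946 + 27915}{24600 + 26299} = \frac{2969}{50899}$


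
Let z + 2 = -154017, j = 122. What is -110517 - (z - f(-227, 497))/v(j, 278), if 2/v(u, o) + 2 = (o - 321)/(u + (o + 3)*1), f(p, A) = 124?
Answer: -219944109/806 ≈ -2.7288e+5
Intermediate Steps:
z = -154019 (z = -2 - 154017 = -154019)
v(u, o) = 2/(-2 + (-321 + o)/(3 + o + u)) (v(u, o) = 2/(-2 + (o - 321)/(u + (o + 3)*1)) = 2/(-2 + (-321 + o)/(u + (3 + o)*1)) = 2/(-2 + (-321 + o)/(u + (3 + o))) = 2/(-2 + (-321 + o)/(3 + o + u)))
-110517 - (z - f(-227, 497))/v(j, 278) = -110517 - (-154019 - 1*124)/(2*(-3 - 1*278 - 1*122)/(327 + 278 + 2*122)) = -110517 - (-154019 - 124)/(2*(-3 - 278 - 122)/(327 + 278 + 244)) = -110517 - (-154143)/(2*(-403)/849) = -110517 - (-154143)/(2*(1/849)*(-403)) = -110517 - (-154143)/(-806/849) = -110517 - (-154143)*(-849)/806 = -110517 - 1*130867407/806 = -110517 - 130867407/806 = -219944109/806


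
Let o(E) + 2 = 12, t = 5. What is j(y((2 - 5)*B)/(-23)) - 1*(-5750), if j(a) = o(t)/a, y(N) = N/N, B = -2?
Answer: 5520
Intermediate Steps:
o(E) = 10 (o(E) = -2 + 12 = 10)
y(N) = 1
j(a) = 10/a
j(y((2 - 5)*B)/(-23)) - 1*(-5750) = 10/((1/(-23))) - 1*(-5750) = 10/((1*(-1/23))) + 5750 = 10/(-1/23) + 5750 = 10*(-23) + 5750 = -230 + 5750 = 5520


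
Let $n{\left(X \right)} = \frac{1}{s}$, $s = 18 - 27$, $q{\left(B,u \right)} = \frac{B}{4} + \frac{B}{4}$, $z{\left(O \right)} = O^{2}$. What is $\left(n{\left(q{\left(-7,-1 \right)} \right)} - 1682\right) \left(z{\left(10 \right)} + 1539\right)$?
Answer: $- \frac{24812821}{9} \approx -2.757 \cdot 10^{6}$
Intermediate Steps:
$q{\left(B,u \right)} = \frac{B}{2}$ ($q{\left(B,u \right)} = B \frac{1}{4} + B \frac{1}{4} = \frac{B}{4} + \frac{B}{4} = \frac{B}{2}$)
$s = -9$
$n{\left(X \right)} = - \frac{1}{9}$ ($n{\left(X \right)} = \frac{1}{-9} = - \frac{1}{9}$)
$\left(n{\left(q{\left(-7,-1 \right)} \right)} - 1682\right) \left(z{\left(10 \right)} + 1539\right) = \left(- \frac{1}{9} - 1682\right) \left(10^{2} + 1539\right) = - \frac{15139 \left(100 + 1539\right)}{9} = \left(- \frac{15139}{9}\right) 1639 = - \frac{24812821}{9}$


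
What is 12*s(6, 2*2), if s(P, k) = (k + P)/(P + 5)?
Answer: 120/11 ≈ 10.909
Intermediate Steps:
s(P, k) = (P + k)/(5 + P)
12*s(6, 2*2) = 12*((6 + 2*2)/(5 + 6)) = 12*((6 + 4)/11) = 12*((1/11)*10) = 12*(10/11) = 120/11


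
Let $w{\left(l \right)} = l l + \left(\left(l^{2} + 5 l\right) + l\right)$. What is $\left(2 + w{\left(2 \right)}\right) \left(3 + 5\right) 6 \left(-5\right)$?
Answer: $-5280$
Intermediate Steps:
$w{\left(l \right)} = 2 l^{2} + 6 l$ ($w{\left(l \right)} = l^{2} + \left(l^{2} + 6 l\right) = 2 l^{2} + 6 l$)
$\left(2 + w{\left(2 \right)}\right) \left(3 + 5\right) 6 \left(-5\right) = \left(2 + 2 \cdot 2 \left(3 + 2\right)\right) \left(3 + 5\right) 6 \left(-5\right) = \left(2 + 2 \cdot 2 \cdot 5\right) 8 \cdot 6 \left(-5\right) = \left(2 + 20\right) 8 \cdot 6 \left(-5\right) = 22 \cdot 8 \cdot 6 \left(-5\right) = 176 \cdot 6 \left(-5\right) = 1056 \left(-5\right) = -5280$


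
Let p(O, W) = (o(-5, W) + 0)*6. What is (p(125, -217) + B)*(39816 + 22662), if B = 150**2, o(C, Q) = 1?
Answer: 1406129868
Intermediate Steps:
B = 22500
p(O, W) = 6 (p(O, W) = (1 + 0)*6 = 1*6 = 6)
(p(125, -217) + B)*(39816 + 22662) = (6 + 22500)*(39816 + 22662) = 22506*62478 = 1406129868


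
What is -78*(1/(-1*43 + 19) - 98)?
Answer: 30589/4 ≈ 7647.3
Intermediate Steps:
-78*(1/(-1*43 + 19) - 98) = -78*(1/(-43 + 19) - 98) = -78*(1/(-24) - 98) = -78*(-1/24 - 98) = -78*(-2353/24) = 30589/4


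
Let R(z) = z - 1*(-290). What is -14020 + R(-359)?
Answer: -14089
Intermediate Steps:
R(z) = 290 + z (R(z) = z + 290 = 290 + z)
-14020 + R(-359) = -14020 + (290 - 359) = -14020 - 69 = -14089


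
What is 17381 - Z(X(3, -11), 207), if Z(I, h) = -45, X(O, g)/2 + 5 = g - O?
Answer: 17426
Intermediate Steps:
X(O, g) = -10 - 2*O + 2*g (X(O, g) = -10 + 2*(g - O) = -10 + (-2*O + 2*g) = -10 - 2*O + 2*g)
17381 - Z(X(3, -11), 207) = 17381 - 1*(-45) = 17381 + 45 = 17426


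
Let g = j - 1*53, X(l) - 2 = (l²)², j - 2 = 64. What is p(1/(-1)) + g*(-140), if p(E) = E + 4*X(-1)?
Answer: -1809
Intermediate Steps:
j = 66 (j = 2 + 64 = 66)
X(l) = 2 + l⁴ (X(l) = 2 + (l²)² = 2 + l⁴)
p(E) = 12 + E (p(E) = E + 4*(2 + (-1)⁴) = E + 4*(2 + 1) = E + 4*3 = E + 12 = 12 + E)
g = 13 (g = 66 - 1*53 = 66 - 53 = 13)
p(1/(-1)) + g*(-140) = (12 + 1/(-1)) + 13*(-140) = (12 - 1) - 1820 = 11 - 1820 = -1809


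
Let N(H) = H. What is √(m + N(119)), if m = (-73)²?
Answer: 2*√1362 ≈ 73.811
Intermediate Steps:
m = 5329
√(m + N(119)) = √(5329 + 119) = √5448 = 2*√1362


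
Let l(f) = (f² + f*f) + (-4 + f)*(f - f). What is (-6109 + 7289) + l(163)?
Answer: 54318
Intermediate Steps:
l(f) = 2*f² (l(f) = (f² + f²) + (-4 + f)*0 = 2*f² + 0 = 2*f²)
(-6109 + 7289) + l(163) = (-6109 + 7289) + 2*163² = 1180 + 2*26569 = 1180 + 53138 = 54318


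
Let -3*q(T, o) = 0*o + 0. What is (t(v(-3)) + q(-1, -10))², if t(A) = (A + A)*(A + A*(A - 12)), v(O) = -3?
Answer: 63504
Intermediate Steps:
q(T, o) = 0 (q(T, o) = -(0*o + 0)/3 = -(0 + 0)/3 = -⅓*0 = 0)
t(A) = 2*A*(A + A*(-12 + A)) (t(A) = (2*A)*(A + A*(-12 + A)) = 2*A*(A + A*(-12 + A)))
(t(v(-3)) + q(-1, -10))² = (2*(-3)²*(-11 - 3) + 0)² = (2*9*(-14) + 0)² = (-252 + 0)² = (-252)² = 63504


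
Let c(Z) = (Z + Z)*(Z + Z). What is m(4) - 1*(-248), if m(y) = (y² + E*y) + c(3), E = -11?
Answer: 256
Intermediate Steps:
c(Z) = 4*Z² (c(Z) = (2*Z)*(2*Z) = 4*Z²)
m(y) = 36 + y² - 11*y (m(y) = (y² - 11*y) + 4*3² = (y² - 11*y) + 4*9 = (y² - 11*y) + 36 = 36 + y² - 11*y)
m(4) - 1*(-248) = (36 + 4² - 11*4) - 1*(-248) = (36 + 16 - 44) + 248 = 8 + 248 = 256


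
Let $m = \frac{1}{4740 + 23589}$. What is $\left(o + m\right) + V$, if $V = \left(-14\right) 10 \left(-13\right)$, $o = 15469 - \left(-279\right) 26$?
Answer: $\frac{695278648}{28329} \approx 24543.0$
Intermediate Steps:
$o = 22723$ ($o = 15469 - -7254 = 15469 + 7254 = 22723$)
$V = 1820$ ($V = \left(-140\right) \left(-13\right) = 1820$)
$m = \frac{1}{28329} \approx 3.53 \cdot 10^{-5}$
$\left(o + m\right) + V = \left(22723 + \frac{1}{28329}\right) + 1820 = \frac{643719868}{28329} + 1820 = \frac{695278648}{28329}$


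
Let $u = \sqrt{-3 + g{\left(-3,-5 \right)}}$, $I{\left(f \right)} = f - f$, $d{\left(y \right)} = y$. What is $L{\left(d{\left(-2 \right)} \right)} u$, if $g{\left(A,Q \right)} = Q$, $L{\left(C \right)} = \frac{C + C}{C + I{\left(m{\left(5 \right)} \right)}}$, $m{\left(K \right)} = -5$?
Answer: $4 i \sqrt{2} \approx 5.6569 i$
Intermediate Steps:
$I{\left(f \right)} = 0$
$L{\left(C \right)} = 2$ ($L{\left(C \right)} = \frac{C + C}{C + 0} = \frac{2 C}{C} = 2$)
$u = 2 i \sqrt{2}$ ($u = \sqrt{-3 - 5} = \sqrt{-8} = 2 i \sqrt{2} \approx 2.8284 i$)
$L{\left(d{\left(-2 \right)} \right)} u = 2 \cdot 2 i \sqrt{2} = 4 i \sqrt{2}$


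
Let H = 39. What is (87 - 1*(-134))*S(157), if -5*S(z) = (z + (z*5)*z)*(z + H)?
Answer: -5345281032/5 ≈ -1.0691e+9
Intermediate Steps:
S(z) = -(39 + z)*(z + 5*z²)/5 (S(z) = -(z + (z*5)*z)*(z + 39)/5 = -(z + (5*z)*z)*(39 + z)/5 = -(z + 5*z²)*(39 + z)/5 = -(39 + z)*(z + 5*z²)/5)
(87 - 1*(-134))*S(157) = (87 - 1*(-134))*(-⅕*157*(39 + 5*157² + 196*157)) = (87 + 134)*(-⅕*157*(39 + 5*24649 + 30772)) = 221*(-⅕*157*(39 + 123245 + 30772)) = 221*(-⅕*157*154056) = 221*(-24186792/5) = -5345281032/5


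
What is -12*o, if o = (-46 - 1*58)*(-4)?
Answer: -4992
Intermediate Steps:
o = 416 (o = (-46 - 58)*(-4) = -104*(-4) = 416)
-12*o = -12*416 = -4992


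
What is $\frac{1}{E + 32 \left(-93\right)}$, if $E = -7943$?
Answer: $- \frac{1}{10919} \approx -9.1583 \cdot 10^{-5}$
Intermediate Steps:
$\frac{1}{E + 32 \left(-93\right)} = \frac{1}{-7943 + 32 \left(-93\right)} = \frac{1}{-7943 - 2976} = \frac{1}{-10919} = - \frac{1}{10919}$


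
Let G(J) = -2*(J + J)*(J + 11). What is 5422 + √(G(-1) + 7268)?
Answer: 5422 + 6*√203 ≈ 5507.5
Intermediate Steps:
G(J) = -4*J*(11 + J) (G(J) = -2*2*J*(11 + J) = -4*J*(11 + J))
5422 + √(G(-1) + 7268) = 5422 + √(-4*(-1)*(11 - 1) + 7268) = 5422 + √(-4*(-1)*10 + 7268) = 5422 + √(40 + 7268) = 5422 + √7308 = 5422 + 6*√203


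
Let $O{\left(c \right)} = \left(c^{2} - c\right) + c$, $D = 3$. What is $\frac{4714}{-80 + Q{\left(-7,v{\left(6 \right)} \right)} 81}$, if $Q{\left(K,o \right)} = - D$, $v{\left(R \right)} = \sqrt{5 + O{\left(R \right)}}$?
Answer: $- \frac{4714}{323} \approx -14.594$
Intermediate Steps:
$O{\left(c \right)} = c^{2}$
$v{\left(R \right)} = \sqrt{5 + R^{2}}$
$Q{\left(K,o \right)} = -3$ ($Q{\left(K,o \right)} = \left(-1\right) 3 = -3$)
$\frac{4714}{-80 + Q{\left(-7,v{\left(6 \right)} \right)} 81} = \frac{4714}{-80 - 243} = \frac{4714}{-323} = 4714 \left(- \frac{1}{323}\right) = - \frac{4714}{323}$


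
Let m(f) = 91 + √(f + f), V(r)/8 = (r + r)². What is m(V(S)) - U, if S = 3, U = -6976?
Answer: 7091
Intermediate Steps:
V(r) = 32*r² (V(r) = 8*(r + r)² = 8*(2*r)² = 8*(4*r²) = 32*r²)
m(f) = 91 + √2*√f (m(f) = 91 + √(2*f) = 91 + √2*√f)
m(V(S)) - U = (91 + √2*√(32*3²)) - 1*(-6976) = (91 + √2*√(32*9)) + 6976 = (91 + √2*√288) + 6976 = (91 + √2*(12*√2)) + 6976 = (91 + 24) + 6976 = 115 + 6976 = 7091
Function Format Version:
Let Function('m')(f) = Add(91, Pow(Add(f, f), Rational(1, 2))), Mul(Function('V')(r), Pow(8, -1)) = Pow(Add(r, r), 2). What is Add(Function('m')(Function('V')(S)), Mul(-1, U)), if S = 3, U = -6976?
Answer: 7091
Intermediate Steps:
Function('V')(r) = Mul(32, Pow(r, 2)) (Function('V')(r) = Mul(8, Pow(Add(r, r), 2)) = Mul(8, Pow(Mul(2, r), 2)) = Mul(8, Mul(4, Pow(r, 2))) = Mul(32, Pow(r, 2)))
Function('m')(f) = Add(91, Mul(Pow(2, Rational(1, 2)), Pow(f, Rational(1, 2)))) (Function('m')(f) = Add(91, Pow(Mul(2, f), Rational(1, 2))) = Add(91, Mul(Pow(2, Rational(1, 2)), Pow(f, Rational(1, 2)))))
Add(Function('m')(Function('V')(S)), Mul(-1, U)) = Add(Add(91, Mul(Pow(2, Rational(1, 2)), Pow(Mul(32, Pow(3, 2)), Rational(1, 2)))), Mul(-1, -6976)) = Add(Add(91, Mul(Pow(2, Rational(1, 2)), Pow(Mul(32, 9), Rational(1, 2)))), 6976) = Add(Add(91, Mul(Pow(2, Rational(1, 2)), Pow(288, Rational(1, 2)))), 6976) = Add(Add(91, Mul(Pow(2, Rational(1, 2)), Mul(12, Pow(2, Rational(1, 2))))), 6976) = Add(Add(91, 24), 6976) = Add(115, 6976) = 7091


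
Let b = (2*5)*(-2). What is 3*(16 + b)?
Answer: -12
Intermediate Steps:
b = -20 (b = 10*(-2) = -20)
3*(16 + b) = 3*(16 - 20) = 3*(-4) = -12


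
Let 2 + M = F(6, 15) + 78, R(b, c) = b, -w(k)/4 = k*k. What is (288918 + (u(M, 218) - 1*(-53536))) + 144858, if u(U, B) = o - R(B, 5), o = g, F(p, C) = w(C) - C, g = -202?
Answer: 486892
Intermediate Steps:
w(k) = -4*k² (w(k) = -4*k*k = -4*k²)
F(p, C) = -C - 4*C² (F(p, C) = -4*C² - C = -C - 4*C²)
o = -202
M = -839 (M = -2 + (15*(-1 - 4*15) + 78) = -2 + (15*(-1 - 60) + 78) = -2 + (15*(-61) + 78) = -2 + (-915 + 78) = -2 - 837 = -839)
u(U, B) = -202 - B
(288918 + (u(M, 218) - 1*(-53536))) + 144858 = (288918 + ((-202 - 1*218) - 1*(-53536))) + 144858 = (288918 + ((-202 - 218) + 53536)) + 144858 = (288918 + (-420 + 53536)) + 144858 = (288918 + 53116) + 144858 = 342034 + 144858 = 486892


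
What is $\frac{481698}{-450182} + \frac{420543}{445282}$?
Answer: $- \frac{12585280005}{100228970662} \approx -0.12557$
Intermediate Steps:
$\frac{481698}{-450182} + \frac{420543}{445282} = 481698 \left(- \frac{1}{450182}\right) + 420543 \cdot \frac{1}{445282} = - \frac{240849}{225091} + \frac{420543}{445282} = - \frac{12585280005}{100228970662}$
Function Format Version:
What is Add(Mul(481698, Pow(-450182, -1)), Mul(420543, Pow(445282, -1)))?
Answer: Rational(-12585280005, 100228970662) ≈ -0.12557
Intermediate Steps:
Add(Mul(481698, Pow(-450182, -1)), Mul(420543, Pow(445282, -1))) = Add(Mul(481698, Rational(-1, 450182)), Mul(420543, Rational(1, 445282))) = Add(Rational(-240849, 225091), Rational(420543, 445282)) = Rational(-12585280005, 100228970662)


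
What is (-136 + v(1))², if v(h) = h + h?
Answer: 17956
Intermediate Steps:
v(h) = 2*h
(-136 + v(1))² = (-136 + 2*1)² = (-136 + 2)² = (-134)² = 17956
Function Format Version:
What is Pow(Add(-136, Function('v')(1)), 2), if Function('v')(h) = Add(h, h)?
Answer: 17956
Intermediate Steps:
Function('v')(h) = Mul(2, h)
Pow(Add(-136, Function('v')(1)), 2) = Pow(Add(-136, Mul(2, 1)), 2) = Pow(Add(-136, 2), 2) = Pow(-134, 2) = 17956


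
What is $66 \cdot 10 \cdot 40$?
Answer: $26400$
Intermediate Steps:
$66 \cdot 10 \cdot 40 = 660 \cdot 40 = 26400$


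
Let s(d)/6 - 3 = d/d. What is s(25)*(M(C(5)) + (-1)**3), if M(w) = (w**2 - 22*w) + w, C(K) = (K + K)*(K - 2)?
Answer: 6456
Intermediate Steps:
s(d) = 24 (s(d) = 18 + 6*(d/d) = 18 + 6*1 = 18 + 6 = 24)
C(K) = 2*K*(-2 + K) (C(K) = (2*K)*(-2 + K) = 2*K*(-2 + K))
M(w) = w**2 - 21*w
s(25)*(M(C(5)) + (-1)**3) = 24*((2*5*(-2 + 5))*(-21 + 2*5*(-2 + 5)) + (-1)**3) = 24*((2*5*3)*(-21 + 2*5*3) - 1) = 24*(30*(-21 + 30) - 1) = 24*(30*9 - 1) = 24*(270 - 1) = 24*269 = 6456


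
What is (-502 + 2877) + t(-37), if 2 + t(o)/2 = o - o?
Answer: 2371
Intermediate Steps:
t(o) = -4 (t(o) = -4 + 2*(o - o) = -4 + 2*0 = -4 + 0 = -4)
(-502 + 2877) + t(-37) = (-502 + 2877) - 4 = 2375 - 4 = 2371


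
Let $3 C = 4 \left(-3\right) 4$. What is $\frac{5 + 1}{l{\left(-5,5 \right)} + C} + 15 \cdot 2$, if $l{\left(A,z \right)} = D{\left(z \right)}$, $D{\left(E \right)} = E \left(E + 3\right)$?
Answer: $\frac{121}{4} \approx 30.25$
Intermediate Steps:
$D{\left(E \right)} = E \left(3 + E\right)$
$l{\left(A,z \right)} = z \left(3 + z\right)$
$C = -16$ ($C = \frac{4 \left(-3\right) 4}{3} = \frac{\left(-12\right) 4}{3} = \frac{1}{3} \left(-48\right) = -16$)
$\frac{5 + 1}{l{\left(-5,5 \right)} + C} + 15 \cdot 2 = \frac{5 + 1}{5 \left(3 + 5\right) - 16} + 15 \cdot 2 = \frac{6}{5 \cdot 8 - 16} + 30 = \frac{6}{40 - 16} + 30 = \frac{6}{24} + 30 = 6 \cdot \frac{1}{24} + 30 = \frac{1}{4} + 30 = \frac{121}{4}$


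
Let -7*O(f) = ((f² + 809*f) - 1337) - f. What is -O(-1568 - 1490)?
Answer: 6879163/7 ≈ 9.8274e+5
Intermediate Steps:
O(f) = 191 - 808*f/7 - f²/7 (O(f) = -(((f² + 809*f) - 1337) - f)/7 = -((-1337 + f² + 809*f) - f)/7 = -(-1337 + f² + 808*f)/7 = 191 - 808*f/7 - f²/7)
-O(-1568 - 1490) = -(191 - 808*(-1568 - 1490)/7 - (-1568 - 1490)²/7) = -(191 - 808/7*(-3058) - ⅐*(-3058)²) = -(191 + 2470864/7 - ⅐*9351364) = -(191 + 2470864/7 - 9351364/7) = -1*(-6879163/7) = 6879163/7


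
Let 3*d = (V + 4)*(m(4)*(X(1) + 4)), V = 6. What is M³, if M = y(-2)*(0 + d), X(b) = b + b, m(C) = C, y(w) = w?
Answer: -4096000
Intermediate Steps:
X(b) = 2*b
d = 80 (d = ((6 + 4)*(4*(2*1 + 4)))/3 = (10*(4*(2 + 4)))/3 = (10*(4*6))/3 = (10*24)/3 = (⅓)*240 = 80)
M = -160 (M = -2*(0 + 80) = -2*80 = -160)
M³ = (-160)³ = -4096000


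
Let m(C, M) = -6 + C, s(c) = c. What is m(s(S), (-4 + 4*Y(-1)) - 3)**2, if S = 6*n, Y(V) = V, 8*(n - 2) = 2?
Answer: 225/4 ≈ 56.250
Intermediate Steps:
n = 9/4 (n = 2 + (1/8)*2 = 2 + 1/4 = 9/4 ≈ 2.2500)
S = 27/2 (S = 6*(9/4) = 27/2 ≈ 13.500)
m(s(S), (-4 + 4*Y(-1)) - 3)**2 = (-6 + 27/2)**2 = (15/2)**2 = 225/4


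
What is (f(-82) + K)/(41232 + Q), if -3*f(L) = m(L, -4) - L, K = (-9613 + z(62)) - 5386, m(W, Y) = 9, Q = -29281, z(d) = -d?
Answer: -45274/35853 ≈ -1.2628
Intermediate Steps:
K = -15061 (K = (-9613 - 1*62) - 5386 = (-9613 - 62) - 5386 = -9675 - 5386 = -15061)
f(L) = -3 + L/3 (f(L) = -(9 - L)/3 = -3 + L/3)
(f(-82) + K)/(41232 + Q) = ((-3 + (1/3)*(-82)) - 15061)/(41232 - 29281) = ((-3 - 82/3) - 15061)/11951 = (-91/3 - 15061)*(1/11951) = -45274/3*1/11951 = -45274/35853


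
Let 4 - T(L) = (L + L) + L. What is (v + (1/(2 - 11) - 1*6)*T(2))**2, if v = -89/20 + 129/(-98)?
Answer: 3242277481/77792400 ≈ 41.679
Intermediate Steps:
T(L) = 4 - 3*L (T(L) = 4 - ((L + L) + L) = 4 - (2*L + L) = 4 - 3*L)
v = -5651/980 (v = -89*1/20 + 129*(-1/98) = -89/20 - 129/98 = -5651/980 ≈ -5.7663)
(v + (1/(2 - 11) - 1*6)*T(2))**2 = (-5651/980 + (1/(2 - 11) - 1*6)*(4 - 3*2))**2 = (-5651/980 + (1/(-9) - 6)*(4 - 6))**2 = (-5651/980 + (-1/9 - 6)*(-2))**2 = (-5651/980 - 55/9*(-2))**2 = (-5651/980 + 110/9)**2 = (56941/8820)**2 = 3242277481/77792400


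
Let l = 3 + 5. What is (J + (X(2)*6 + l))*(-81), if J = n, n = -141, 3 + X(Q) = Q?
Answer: 11259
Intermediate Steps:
X(Q) = -3 + Q
l = 8
J = -141
(J + (X(2)*6 + l))*(-81) = (-141 + ((-3 + 2)*6 + 8))*(-81) = (-141 + (-1*6 + 8))*(-81) = (-141 + (-6 + 8))*(-81) = (-141 + 2)*(-81) = -139*(-81) = 11259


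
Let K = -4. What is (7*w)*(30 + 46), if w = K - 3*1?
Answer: -3724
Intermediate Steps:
w = -7 (w = -4 - 3*1 = -4 - 3 = -7)
(7*w)*(30 + 46) = (7*(-7))*(30 + 46) = -49*76 = -3724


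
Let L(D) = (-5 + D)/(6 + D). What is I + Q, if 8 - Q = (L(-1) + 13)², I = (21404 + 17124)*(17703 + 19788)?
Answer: 36111327919/25 ≈ 1.4445e+9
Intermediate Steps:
L(D) = (-5 + D)/(6 + D)
I = 1444453248 (I = 38528*37491 = 1444453248)
Q = -3281/25 (Q = 8 - ((-5 - 1)/(6 - 1) + 13)² = 8 - (-6/5 + 13)² = 8 - (59/5)² = 8 - 1*3481/25 = 8 - 3481/25 = -3281/25 ≈ -131.24)
I + Q = 1444453248 - 3281/25 = 36111327919/25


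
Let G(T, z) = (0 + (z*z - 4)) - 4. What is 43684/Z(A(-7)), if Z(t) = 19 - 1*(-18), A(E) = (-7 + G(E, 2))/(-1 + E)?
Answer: 43684/37 ≈ 1180.6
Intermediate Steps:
G(T, z) = -8 + z² (G(T, z) = (0 + (z² - 4)) - 4 = (0 + (-4 + z²)) - 4 = (-4 + z²) - 4 = -8 + z²)
A(E) = -11/(-1 + E) (A(E) = (-7 + (-8 + 2²))/(-1 + E) = (-7 + (-8 + 4))/(-1 + E) = (-7 - 4)/(-1 + E) = -11/(-1 + E))
Z(t) = 37 (Z(t) = 19 + 18 = 37)
43684/Z(A(-7)) = 43684/37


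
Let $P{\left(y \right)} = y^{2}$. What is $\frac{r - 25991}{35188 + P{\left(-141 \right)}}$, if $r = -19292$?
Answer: $- \frac{6469}{7867} \approx -0.8223$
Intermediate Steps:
$\frac{r - 25991}{35188 + P{\left(-141 \right)}} = \frac{-19292 - 25991}{35188 + \left(-141\right)^{2}} = - \frac{45283}{35188 + 19881} = - \frac{45283}{55069} = \left(-45283\right) \frac{1}{55069} = - \frac{6469}{7867}$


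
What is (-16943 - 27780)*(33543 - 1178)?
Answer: -1447459895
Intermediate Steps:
(-16943 - 27780)*(33543 - 1178) = -44723*32365 = -1447459895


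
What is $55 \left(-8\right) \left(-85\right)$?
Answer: $37400$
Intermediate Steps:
$55 \left(-8\right) \left(-85\right) = \left(-440\right) \left(-85\right) = 37400$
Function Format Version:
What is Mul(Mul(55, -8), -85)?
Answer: 37400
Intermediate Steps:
Mul(Mul(55, -8), -85) = Mul(-440, -85) = 37400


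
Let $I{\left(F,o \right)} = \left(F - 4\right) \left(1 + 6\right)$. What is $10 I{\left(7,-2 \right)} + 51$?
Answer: $261$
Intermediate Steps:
$I{\left(F,o \right)} = -28 + 7 F$ ($I{\left(F,o \right)} = \left(-4 + F\right) 7 = -28 + 7 F$)
$10 I{\left(7,-2 \right)} + 51 = 10 \left(-28 + 7 \cdot 7\right) + 51 = 10 \left(-28 + 49\right) + 51 = 10 \cdot 21 + 51 = 210 + 51 = 261$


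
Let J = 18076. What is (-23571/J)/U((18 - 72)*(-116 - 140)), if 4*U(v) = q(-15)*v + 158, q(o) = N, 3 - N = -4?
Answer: -23571/438008594 ≈ -5.3814e-5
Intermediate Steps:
N = 7 (N = 3 - 1*(-4) = 3 + 4 = 7)
q(o) = 7
U(v) = 79/2 + 7*v/4 (U(v) = (7*v + 158)/4 = (158 + 7*v)/4 = 79/2 + 7*v/4)
(-23571/J)/U((18 - 72)*(-116 - 140)) = (-23571/18076)/(79/2 + 7*((18 - 72)*(-116 - 140))/4) = (-23571*1/18076)/(79/2 + 7*(-54*(-256))/4) = -23571/(18076*(79/2 + (7/4)*13824)) = -23571/(18076*(79/2 + 24192)) = -23571/(18076*48463/2) = -23571/18076*2/48463 = -23571/438008594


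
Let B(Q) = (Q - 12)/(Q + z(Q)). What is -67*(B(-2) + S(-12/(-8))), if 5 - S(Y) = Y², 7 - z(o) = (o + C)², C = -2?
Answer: -11859/44 ≈ -269.52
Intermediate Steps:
z(o) = 7 - (-2 + o)² (z(o) = 7 - (o - 2)² = 7 - (-2 + o)²)
B(Q) = (-12 + Q)/(7 + Q - (-2 + Q)²) (B(Q) = (Q - 12)/(Q + (7 - (-2 + Q)²)) = (-12 + Q)/(7 + Q - (-2 + Q)²))
S(Y) = 5 - Y²
-67*(B(-2) + S(-12/(-8))) = -67*((-12 - 2)/(7 - 2 - (-2 - 2)²) + (5 - (-12/(-8))²)) = -67*(-14/(7 - 2 - 1*(-4)²) + (5 - (-12*(-⅛))²)) = -67*(-14/(7 - 2 - 1*16) + (5 - (3/2)²)) = -67*(-14/(7 - 2 - 16) + (5 - 1*9/4)) = -67*(-14/(-11) + (5 - 9/4)) = -67*(-1/11*(-14) + 11/4) = -67*(14/11 + 11/4) = -67*177/44 = -11859/44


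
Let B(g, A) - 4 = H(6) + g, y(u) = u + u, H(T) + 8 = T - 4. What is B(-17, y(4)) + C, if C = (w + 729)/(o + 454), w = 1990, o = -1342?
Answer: -19591/888 ≈ -22.062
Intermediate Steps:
H(T) = -12 + T (H(T) = -8 + (T - 4) = -8 + (-4 + T) = -12 + T)
y(u) = 2*u
B(g, A) = -2 + g (B(g, A) = 4 + ((-12 + 6) + g) = 4 + (-6 + g) = -2 + g)
C = -2719/888 (C = (1990 + 729)/(-1342 + 454) = 2719/(-888) = 2719*(-1/888) = -2719/888 ≈ -3.0619)
B(-17, y(4)) + C = (-2 - 17) - 2719/888 = -19 - 2719/888 = -19591/888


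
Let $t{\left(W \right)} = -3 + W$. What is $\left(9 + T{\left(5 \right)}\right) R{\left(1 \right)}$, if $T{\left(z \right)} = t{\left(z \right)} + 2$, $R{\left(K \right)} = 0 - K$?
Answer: $-13$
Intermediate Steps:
$R{\left(K \right)} = - K$
$T{\left(z \right)} = -1 + z$ ($T{\left(z \right)} = \left(-3 + z\right) + 2 = -1 + z$)
$\left(9 + T{\left(5 \right)}\right) R{\left(1 \right)} = \left(9 + \left(-1 + 5\right)\right) \left(\left(-1\right) 1\right) = \left(9 + 4\right) \left(-1\right) = 13 \left(-1\right) = -13$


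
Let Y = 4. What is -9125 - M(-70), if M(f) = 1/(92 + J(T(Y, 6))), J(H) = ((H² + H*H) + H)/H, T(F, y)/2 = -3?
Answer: -739126/81 ≈ -9125.0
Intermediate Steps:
T(F, y) = -6 (T(F, y) = 2*(-3) = -6)
J(H) = (H + 2*H²)/H (J(H) = ((H² + H²) + H)/H = (2*H² + H)/H = (H + 2*H²)/H)
M(f) = 1/81 (M(f) = 1/(92 + (1 + 2*(-6))) = 1/(92 + (1 - 12)) = 1/(92 - 11) = 1/81)
-9125 - M(-70) = -9125 - 1*1/81 = -9125 - 1/81 = -739126/81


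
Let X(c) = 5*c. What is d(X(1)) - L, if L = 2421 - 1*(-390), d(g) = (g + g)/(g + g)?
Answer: -2810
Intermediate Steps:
d(g) = 1 (d(g) = (2*g)/((2*g)) = (2*g)*(1/(2*g)) = 1)
L = 2811 (L = 2421 + 390 = 2811)
d(X(1)) - L = 1 - 1*2811 = 1 - 2811 = -2810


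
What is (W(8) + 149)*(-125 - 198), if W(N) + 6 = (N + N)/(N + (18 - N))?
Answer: -418285/9 ≈ -46476.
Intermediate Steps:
W(N) = -6 + N/9 (W(N) = -6 + (N + N)/(N + (18 - N)) = -6 + (2*N)/18 = -6 + (2*N)*(1/18) = -6 + N/9)
(W(8) + 149)*(-125 - 198) = ((-6 + (1/9)*8) + 149)*(-125 - 198) = ((-6 + 8/9) + 149)*(-323) = (-46/9 + 149)*(-323) = (1295/9)*(-323) = -418285/9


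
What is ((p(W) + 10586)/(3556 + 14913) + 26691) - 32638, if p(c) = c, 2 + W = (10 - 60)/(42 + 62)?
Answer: -5710877093/960388 ≈ -5946.4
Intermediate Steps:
W = -129/52 (W = -2 + (10 - 60)/(42 + 62) = -2 - 50/104 = -2 - 50*1/104 = -2 - 25/52 = -129/52 ≈ -2.4808)
((p(W) + 10586)/(3556 + 14913) + 26691) - 32638 = ((-129/52 + 10586)/(3556 + 14913) + 26691) - 32638 = ((550343/52)/18469 + 26691) - 32638 = ((550343/52)*(1/18469) + 26691) - 32638 = (550343/960388 + 26691) - 32638 = 25634266451/960388 - 32638 = -5710877093/960388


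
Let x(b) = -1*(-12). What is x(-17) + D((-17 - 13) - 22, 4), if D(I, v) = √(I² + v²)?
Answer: 12 + 4*√170 ≈ 64.154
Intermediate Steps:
x(b) = 12
x(-17) + D((-17 - 13) - 22, 4) = 12 + √(((-17 - 13) - 22)² + 4²) = 12 + √((-30 - 22)² + 16) = 12 + √((-52)² + 16) = 12 + √(2704 + 16) = 12 + √2720 = 12 + 4*√170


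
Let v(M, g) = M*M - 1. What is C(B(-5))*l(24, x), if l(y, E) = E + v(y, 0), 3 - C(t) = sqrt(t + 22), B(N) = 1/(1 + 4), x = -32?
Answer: 1629 - 543*sqrt(555)/5 ≈ -929.45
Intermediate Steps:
B(N) = 1/5
C(t) = 3 - sqrt(22 + t) (C(t) = 3 - sqrt(t + 22) = 3 - sqrt(22 + t))
v(M, g) = -1 + M**2 (v(M, g) = M**2 - 1 = -1 + M**2)
l(y, E) = -1 + E + y**2 (l(y, E) = E + (-1 + y**2) = -1 + E + y**2)
C(B(-5))*l(24, x) = (3 - sqrt(22 + 1/5))*(-1 - 32 + 24**2) = (3 - sqrt(111/5))*(-1 - 32 + 576) = (3 - sqrt(555)/5)*543 = 1629 - 543*sqrt(555)/5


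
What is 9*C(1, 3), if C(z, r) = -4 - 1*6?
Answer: -90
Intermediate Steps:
C(z, r) = -10 (C(z, r) = -4 - 6 = -10)
9*C(1, 3) = 9*(-10) = -90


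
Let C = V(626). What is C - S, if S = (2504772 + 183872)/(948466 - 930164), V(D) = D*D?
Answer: 3584712954/9151 ≈ 3.9173e+5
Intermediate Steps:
V(D) = D²
C = 391876 (C = 626² = 391876)
S = 1344322/9151 (S = 2688644/18302 = 2688644*(1/18302) = 1344322/9151 ≈ 146.90)
C - S = 391876 - 1*1344322/9151 = 391876 - 1344322/9151 = 3584712954/9151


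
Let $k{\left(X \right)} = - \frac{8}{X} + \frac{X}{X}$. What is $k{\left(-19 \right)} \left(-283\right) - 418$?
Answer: $- \frac{15583}{19} \approx -820.16$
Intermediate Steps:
$k{\left(X \right)} = 1 - \frac{8}{X}$ ($k{\left(X \right)} = - \frac{8}{X} + 1 = 1 - \frac{8}{X}$)
$k{\left(-19 \right)} \left(-283\right) - 418 = \frac{-8 - 19}{-19} \left(-283\right) - 418 = \left(- \frac{1}{19}\right) \left(-27\right) \left(-283\right) - 418 = \frac{27}{19} \left(-283\right) - 418 = - \frac{7641}{19} - 418 = - \frac{15583}{19}$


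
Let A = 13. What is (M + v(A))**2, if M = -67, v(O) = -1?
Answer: 4624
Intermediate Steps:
(M + v(A))**2 = (-67 - 1)**2 = (-68)**2 = 4624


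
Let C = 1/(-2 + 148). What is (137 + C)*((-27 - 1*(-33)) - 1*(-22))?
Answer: 280042/73 ≈ 3836.2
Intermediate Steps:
C = 1/146 ≈ 0.0068493
(137 + C)*((-27 - 1*(-33)) - 1*(-22)) = (137 + 1/146)*((-27 - 1*(-33)) - 1*(-22)) = 20003*((-27 + 33) + 22)/146 = 20003*(6 + 22)/146 = (20003/146)*28 = 280042/73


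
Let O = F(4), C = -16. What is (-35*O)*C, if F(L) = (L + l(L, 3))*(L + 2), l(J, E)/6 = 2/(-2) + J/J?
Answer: 13440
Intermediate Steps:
l(J, E) = 0 (l(J, E) = 6*(2/(-2) + J/J) = 6*(2*(-1/2) + 1) = 6*(-1 + 1) = 6*0 = 0)
F(L) = L*(2 + L) (F(L) = (L + 0)*(L + 2) = L*(2 + L))
O = 24 (O = 4*(2 + 4) = 4*6 = 24)
(-35*O)*C = -35*24*(-16) = -840*(-16) = 13440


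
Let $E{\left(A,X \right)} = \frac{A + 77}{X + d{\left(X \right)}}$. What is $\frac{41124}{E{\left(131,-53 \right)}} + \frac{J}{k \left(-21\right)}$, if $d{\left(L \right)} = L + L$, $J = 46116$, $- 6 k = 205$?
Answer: $- \frac{334424043}{10660} \approx -31372.0$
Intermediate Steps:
$k = - \frac{205}{6}$ ($k = \left(- \frac{1}{6}\right) 205 = - \frac{205}{6} \approx -34.167$)
$d{\left(L \right)} = 2 L$
$E{\left(A,X \right)} = \frac{77 + A}{3 X}$ ($E{\left(A,X \right)} = \frac{A + 77}{X + 2 X} = \frac{77 + A}{3 X}$)
$\frac{41124}{E{\left(131,-53 \right)}} + \frac{J}{k \left(-21\right)} = \frac{41124}{\frac{1}{3} \frac{1}{-53} \left(77 + 131\right)} + \frac{46116}{\left(- \frac{205}{6}\right) \left(-21\right)} = \frac{41124}{\frac{1}{3} \left(- \frac{1}{53}\right) 208} + \frac{46116}{\frac{1435}{2}} = \frac{41124}{- \frac{208}{159}} + 46116 \cdot \frac{2}{1435} = 41124 \left(- \frac{159}{208}\right) + \frac{13176}{205} = - \frac{1634679}{52} + \frac{13176}{205} = - \frac{334424043}{10660}$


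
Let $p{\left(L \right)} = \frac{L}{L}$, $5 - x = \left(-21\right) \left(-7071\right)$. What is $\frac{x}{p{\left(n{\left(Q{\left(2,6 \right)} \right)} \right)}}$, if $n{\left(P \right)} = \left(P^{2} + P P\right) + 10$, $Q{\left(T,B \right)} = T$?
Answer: $-148486$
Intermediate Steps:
$n{\left(P \right)} = 10 + 2 P^{2}$ ($n{\left(P \right)} = \left(P^{2} + P^{2}\right) + 10 = 2 P^{2} + 10 = 10 + 2 P^{2}$)
$x = -148486$ ($x = 5 - \left(-21\right) \left(-7071\right) = 5 - 148491 = -148486$)
$p{\left(L \right)} = 1$
$\frac{x}{p{\left(n{\left(Q{\left(2,6 \right)} \right)} \right)}} = - \frac{148486}{1} = \left(-148486\right) 1 = -148486$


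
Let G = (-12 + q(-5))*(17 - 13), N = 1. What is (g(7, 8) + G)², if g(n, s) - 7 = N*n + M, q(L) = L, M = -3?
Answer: 3249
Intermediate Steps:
G = -68 (G = (-12 - 5)*(17 - 13) = -17*4 = -68)
g(n, s) = 4 + n (g(n, s) = 7 + (1*n - 3) = 7 + (n - 3) = 7 + (-3 + n) = 4 + n)
(g(7, 8) + G)² = ((4 + 7) - 68)² = (11 - 68)² = (-57)² = 3249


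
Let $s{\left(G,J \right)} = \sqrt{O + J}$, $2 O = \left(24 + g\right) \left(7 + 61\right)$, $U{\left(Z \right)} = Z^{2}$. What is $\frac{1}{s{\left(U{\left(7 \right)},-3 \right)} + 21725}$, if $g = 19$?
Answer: $\frac{21725}{471974166} - \frac{\sqrt{1459}}{471974166} \approx 4.5949 \cdot 10^{-5}$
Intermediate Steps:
$O = 1462$ ($O = \frac{\left(24 + 19\right) \left(7 + 61\right)}{2} = \frac{43 \cdot 68}{2} = \frac{1}{2} \cdot 2924 = 1462$)
$s{\left(G,J \right)} = \sqrt{1462 + J}$
$\frac{1}{s{\left(U{\left(7 \right)},-3 \right)} + 21725} = \frac{1}{\sqrt{1462 - 3} + 21725} = \frac{1}{\sqrt{1459} + 21725} = \frac{1}{21725 + \sqrt{1459}}$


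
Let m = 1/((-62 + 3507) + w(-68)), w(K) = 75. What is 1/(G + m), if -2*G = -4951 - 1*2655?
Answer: 3520/13386561 ≈ 0.00026295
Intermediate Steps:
G = 3803 (G = -(-4951 - 1*2655)/2 = -(-4951 - 2655)/2 = -½*(-7606) = 3803)
m = 1/3520 (m = 1/((-62 + 3507) + 75) = 1/(3445 + 75) = 1/3520 ≈ 0.00028409)
1/(G + m) = 1/(3803 + 1/3520) = 1/(13386561/3520) = 3520/13386561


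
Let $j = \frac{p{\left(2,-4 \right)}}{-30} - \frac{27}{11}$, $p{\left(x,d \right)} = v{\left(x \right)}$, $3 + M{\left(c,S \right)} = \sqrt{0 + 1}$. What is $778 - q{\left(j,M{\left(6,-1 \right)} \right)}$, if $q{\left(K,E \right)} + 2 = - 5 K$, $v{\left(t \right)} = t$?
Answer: $\frac{25324}{33} \approx 767.39$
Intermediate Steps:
$M{\left(c,S \right)} = -2$ ($M{\left(c,S \right)} = -3 + \sqrt{0 + 1} = -3 + \sqrt{1} = -3 + 1 = -2$)
$p{\left(x,d \right)} = x$
$j = - \frac{416}{165}$ ($j = \frac{2}{-30} - \frac{27}{11} = 2 \left(- \frac{1}{30}\right) - \frac{27}{11} = - \frac{1}{15} - \frac{27}{11} = - \frac{416}{165} \approx -2.5212$)
$q{\left(K,E \right)} = -2 - 5 K$
$778 - q{\left(j,M{\left(6,-1 \right)} \right)} = 778 - \left(-2 - - \frac{416}{33}\right) = 778 - \left(-2 + \frac{416}{33}\right) = 778 - \frac{350}{33} = \frac{25324}{33}$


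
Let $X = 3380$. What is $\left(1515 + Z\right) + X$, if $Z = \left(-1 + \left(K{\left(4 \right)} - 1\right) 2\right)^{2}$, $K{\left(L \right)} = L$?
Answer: $4920$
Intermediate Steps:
$Z = 25$ ($Z = \left(-1 + \left(4 - 1\right) 2\right)^{2} = \left(-1 + 3 \cdot 2\right)^{2} = \left(-1 + 6\right)^{2} = 5^{2} = 25$)
$\left(1515 + Z\right) + X = \left(1515 + 25\right) + 3380 = 1540 + 3380 = 4920$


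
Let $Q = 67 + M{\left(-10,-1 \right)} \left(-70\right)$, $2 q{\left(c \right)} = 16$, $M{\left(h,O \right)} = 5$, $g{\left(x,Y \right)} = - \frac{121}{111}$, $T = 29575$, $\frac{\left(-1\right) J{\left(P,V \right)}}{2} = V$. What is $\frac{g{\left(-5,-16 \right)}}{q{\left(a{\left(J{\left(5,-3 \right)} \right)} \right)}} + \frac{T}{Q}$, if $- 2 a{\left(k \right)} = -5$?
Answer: $- \frac{26296843}{251304} \approx -104.64$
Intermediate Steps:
$J{\left(P,V \right)} = - 2 V$
$g{\left(x,Y \right)} = - \frac{121}{111}$ ($g{\left(x,Y \right)} = \left(-121\right) \frac{1}{111} = - \frac{121}{111}$)
$a{\left(k \right)} = \frac{5}{2}$ ($a{\left(k \right)} = \left(- \frac{1}{2}\right) \left(-5\right) = \frac{5}{2}$)
$q{\left(c \right)} = 8$ ($q{\left(c \right)} = \frac{1}{2} \cdot 16 = 8$)
$Q = -283$ ($Q = 67 + 5 \left(-70\right) = 67 - 350 = -283$)
$\frac{g{\left(-5,-16 \right)}}{q{\left(a{\left(J{\left(5,-3 \right)} \right)} \right)}} + \frac{T}{Q} = - \frac{121}{111 \cdot 8} + \frac{29575}{-283} = \left(- \frac{121}{111}\right) \frac{1}{8} + 29575 \left(- \frac{1}{283}\right) = - \frac{121}{888} - \frac{29575}{283} = - \frac{26296843}{251304}$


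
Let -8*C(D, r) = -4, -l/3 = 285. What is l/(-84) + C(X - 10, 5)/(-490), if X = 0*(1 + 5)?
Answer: 4987/490 ≈ 10.178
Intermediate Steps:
l = -855 (l = -3*285 = -855)
X = 0 (X = 0*6 = 0)
C(D, r) = ½ (C(D, r) = -⅛*(-4) = ½)
l/(-84) + C(X - 10, 5)/(-490) = -855/(-84) + (½)/(-490) = -855*(-1/84) + (½)*(-1/490) = 285/28 - 1/980 = 4987/490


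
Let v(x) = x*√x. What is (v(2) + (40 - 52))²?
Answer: 152 - 48*√2 ≈ 84.118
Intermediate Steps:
v(x) = x^(3/2)
(v(2) + (40 - 52))² = (2^(3/2) + (40 - 52))² = (2*√2 - 12)² = (-12 + 2*√2)²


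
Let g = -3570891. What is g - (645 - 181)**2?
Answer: -3786187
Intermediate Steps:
g - (645 - 181)**2 = -3570891 - (645 - 181)**2 = -3570891 - 1*464**2 = -3570891 - 1*215296 = -3570891 - 215296 = -3786187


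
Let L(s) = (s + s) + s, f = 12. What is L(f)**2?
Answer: 1296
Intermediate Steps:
L(s) = 3*s (L(s) = 2*s + s = 3*s)
L(f)**2 = (3*12)**2 = 36**2 = 1296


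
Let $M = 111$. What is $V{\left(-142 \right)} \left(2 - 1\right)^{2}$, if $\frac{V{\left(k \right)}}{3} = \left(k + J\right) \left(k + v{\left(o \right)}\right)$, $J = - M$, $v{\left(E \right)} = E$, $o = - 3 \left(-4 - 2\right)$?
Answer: $94116$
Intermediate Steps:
$o = 18$ ($o = \left(-3\right) \left(-6\right) = 18$)
$J = -111$ ($J = \left(-1\right) 111 = -111$)
$V{\left(k \right)} = 3 \left(-111 + k\right) \left(18 + k\right)$ ($V{\left(k \right)} = 3 \left(k - 111\right) \left(k + 18\right) = 3 \left(-111 + k\right) \left(18 + k\right)$)
$V{\left(-142 \right)} \left(2 - 1\right)^{2} = \left(-5994 - -39618 + 3 \left(-142\right)^{2}\right) \left(2 - 1\right)^{2} = \left(-5994 + 39618 + 3 \cdot 20164\right) 1^{2} = \left(-5994 + 39618 + 60492\right) 1 = 94116 \cdot 1 = 94116$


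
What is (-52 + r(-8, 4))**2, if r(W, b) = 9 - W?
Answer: 1225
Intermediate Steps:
(-52 + r(-8, 4))**2 = (-52 + (9 - 1*(-8)))**2 = (-52 + (9 + 8))**2 = (-52 + 17)**2 = (-35)**2 = 1225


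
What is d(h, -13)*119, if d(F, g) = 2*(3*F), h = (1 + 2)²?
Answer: 6426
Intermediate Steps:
h = 9 (h = 3² = 9)
d(F, g) = 6*F
d(h, -13)*119 = (6*9)*119 = 54*119 = 6426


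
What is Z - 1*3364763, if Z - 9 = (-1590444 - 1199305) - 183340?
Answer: -6337843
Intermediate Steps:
Z = -2973080 (Z = 9 + ((-1590444 - 1199305) - 183340) = 9 + (-2789749 - 183340) = 9 - 2973089 = -2973080)
Z - 1*3364763 = -2973080 - 1*3364763 = -2973080 - 3364763 = -6337843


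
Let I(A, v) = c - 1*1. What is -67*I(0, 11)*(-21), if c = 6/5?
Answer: 1407/5 ≈ 281.40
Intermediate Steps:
c = 6/5 (c = 6*(⅕) = 6/5 ≈ 1.2000)
I(A, v) = ⅕ (I(A, v) = 6/5 - 1*1 = 6/5 - 1 = ⅕)
-67*I(0, 11)*(-21) = -67*⅕*(-21) = -67/5*(-21) = 1407/5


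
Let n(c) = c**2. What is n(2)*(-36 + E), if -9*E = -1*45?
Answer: -124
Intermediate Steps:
E = 5 (E = -(-1)*45/9 = -1/9*(-45) = 5)
n(2)*(-36 + E) = 2**2*(-36 + 5) = 4*(-31) = -124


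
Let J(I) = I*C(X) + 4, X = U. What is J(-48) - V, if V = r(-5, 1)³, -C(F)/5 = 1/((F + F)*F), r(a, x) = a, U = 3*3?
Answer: 3523/27 ≈ 130.48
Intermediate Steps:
U = 9
X = 9
C(F) = -5/(2*F²) (C(F) = -5/((F + F)*F) = -5/((2*F)*F) = -5*1/(2*F)/F = -5/(2*F²))
V = -125 (V = (-5)³ = -125)
J(I) = 4 - 5*I/162 (J(I) = I*(-5/2/9²) + 4 = I*(-5/2*1/81) + 4 = I*(-5/162) + 4 = -5*I/162 + 4 = 4 - 5*I/162)
J(-48) - V = (4 - 5/162*(-48)) - 1*(-125) = (4 + 40/27) + 125 = 148/27 + 125 = 3523/27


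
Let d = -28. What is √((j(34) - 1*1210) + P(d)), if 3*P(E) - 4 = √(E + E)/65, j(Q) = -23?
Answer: √(-46834125 + 390*I*√14)/195 ≈ 0.00054674 + 35.095*I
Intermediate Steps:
P(E) = 4/3 + √2*√E/195 (P(E) = 4/3 + (√(E + E)/65)/3 = 4/3 + (√(2*E)*(1/65))/3 = 4/3 + ((√2*√E)*(1/65))/3 = 4/3 + (√2*√E/65)/3 = 4/3 + √2*√E/195)
√((j(34) - 1*1210) + P(d)) = √((-23 - 1*1210) + (4/3 + √2*√(-28)/195)) = √((-23 - 1210) + (4/3 + √2*(2*I*√7)/195)) = √(-1233 + (4/3 + 2*I*√14/195)) = √(-3695/3 + 2*I*√14/195)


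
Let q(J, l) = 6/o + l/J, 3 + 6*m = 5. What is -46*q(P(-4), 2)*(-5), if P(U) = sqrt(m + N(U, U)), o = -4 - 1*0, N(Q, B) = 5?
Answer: -345 + 115*sqrt(3) ≈ -145.81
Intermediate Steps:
m = 1/3 (m = -1/2 + (1/6)*5 = -1/2 + 5/6 = 1/3 ≈ 0.33333)
o = -4 (o = -4 + 0 = -4)
P(U) = 4*sqrt(3)/3 (P(U) = sqrt(1/3 + 5) = sqrt(16/3) = 4*sqrt(3)/3)
q(J, l) = -3/2 + l/J (q(J, l) = 6/(-4) + l/J = 6*(-1/4) + l/J = -3/2 + l/J)
-46*q(P(-4), 2)*(-5) = -46*(-3/2 + 2/((4*sqrt(3)/3)))*(-5) = -46*(-3/2 + 2*(sqrt(3)/4))*(-5) = -46*(-3/2 + sqrt(3)/2)*(-5) = (69 - 23*sqrt(3))*(-5) = -345 + 115*sqrt(3)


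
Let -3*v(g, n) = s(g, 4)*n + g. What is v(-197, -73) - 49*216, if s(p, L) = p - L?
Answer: -46228/3 ≈ -15409.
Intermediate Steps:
v(g, n) = -g/3 - n*(-4 + g)/3 (v(g, n) = -((g - 1*4)*n + g)/3 = -((g - 4)*n + g)/3 = -((-4 + g)*n + g)/3 = -(n*(-4 + g) + g)/3 = -(g + n*(-4 + g))/3 = -g/3 - n*(-4 + g)/3)
v(-197, -73) - 49*216 = (-⅓*(-197) - ⅓*(-73)*(-4 - 197)) - 49*216 = (197/3 - ⅓*(-73)*(-201)) - 1*10584 = (197/3 - 4891) - 10584 = -14476/3 - 10584 = -46228/3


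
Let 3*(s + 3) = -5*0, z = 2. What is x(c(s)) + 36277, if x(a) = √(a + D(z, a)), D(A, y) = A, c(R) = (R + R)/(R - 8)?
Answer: 36277 + 2*√77/11 ≈ 36279.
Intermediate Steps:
s = -3 (s = -3 + (-5*0)/3 = -3 + (⅓)*0 = -3 + 0 = -3)
c(R) = 2*R/(-8 + R) (c(R) = (2*R)/(-8 + R) = 2*R/(-8 + R))
x(a) = √(2 + a) (x(a) = √(a + 2) = √(2 + a))
x(c(s)) + 36277 = √(2 + 2*(-3)/(-8 - 3)) + 36277 = √(2 + 2*(-3)/(-11)) + 36277 = √(2 + 2*(-3)*(-1/11)) + 36277 = √(2 + 6/11) + 36277 = √(28/11) + 36277 = 2*√77/11 + 36277 = 36277 + 2*√77/11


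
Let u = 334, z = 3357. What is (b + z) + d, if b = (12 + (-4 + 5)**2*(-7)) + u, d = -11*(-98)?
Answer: 4774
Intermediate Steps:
d = 1078
b = 339 (b = (12 + (-4 + 5)**2*(-7)) + 334 = (12 + 1**2*(-7)) + 334 = (12 + 1*(-7)) + 334 = (12 - 7) + 334 = 5 + 334 = 339)
(b + z) + d = (339 + 3357) + 1078 = 3696 + 1078 = 4774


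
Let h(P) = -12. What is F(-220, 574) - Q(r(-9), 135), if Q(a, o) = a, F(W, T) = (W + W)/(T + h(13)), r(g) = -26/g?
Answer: -9286/2529 ≈ -3.6718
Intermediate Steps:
F(W, T) = 2*W/(-12 + T) (F(W, T) = (W + W)/(T - 12) = (2*W)/(-12 + T) = 2*W/(-12 + T))
F(-220, 574) - Q(r(-9), 135) = 2*(-220)/(-12 + 574) - (-26)/(-9) = 2*(-220)/562 - (-26)*(-1)/9 = 2*(-220)*(1/562) - 1*26/9 = -220/281 - 26/9 = -9286/2529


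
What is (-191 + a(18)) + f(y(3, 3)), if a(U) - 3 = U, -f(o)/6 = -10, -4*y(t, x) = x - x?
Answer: -110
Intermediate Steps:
y(t, x) = 0 (y(t, x) = -(x - x)/4 = -¼*0 = 0)
f(o) = 60 (f(o) = -6*(-10) = 60)
a(U) = 3 + U
(-191 + a(18)) + f(y(3, 3)) = (-191 + (3 + 18)) + 60 = (-191 + 21) + 60 = -170 + 60 = -110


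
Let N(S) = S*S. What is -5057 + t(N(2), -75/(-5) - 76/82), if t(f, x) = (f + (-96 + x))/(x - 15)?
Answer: -188971/38 ≈ -4972.9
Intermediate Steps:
N(S) = S²
t(f, x) = (-96 + f + x)/(-15 + x)
-5057 + t(N(2), -75/(-5) - 76/82) = -5057 + (-96 + 2² + (-75/(-5) - 76/82))/(-15 + (-75/(-5) - 76/82)) = -5057 + (-96 + 4 + (-75*(-⅕) - 76*1/82))/(-15 + (-75*(-⅕) - 76*1/82)) = -5057 + (-96 + 4 + (15 - 38/41))/(-15 + (15 - 38/41)) = -5057 + (-96 + 4 + 577/41)/(-15 + 577/41) = -5057 - 3195/41/(-38/41) = -5057 - 41/38*(-3195/41) = -5057 + 3195/38 = -188971/38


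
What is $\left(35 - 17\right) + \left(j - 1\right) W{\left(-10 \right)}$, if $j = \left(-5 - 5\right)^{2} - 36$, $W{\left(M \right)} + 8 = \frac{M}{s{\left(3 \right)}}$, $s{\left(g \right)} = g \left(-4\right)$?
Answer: $- \frac{867}{2} \approx -433.5$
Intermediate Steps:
$s{\left(g \right)} = - 4 g$
$W{\left(M \right)} = -8 - \frac{M}{12}$ ($W{\left(M \right)} = -8 + \frac{M}{\left(-4\right) 3} = -8 + \frac{M}{-12} = -8 + M \left(- \frac{1}{12}\right) = -8 - \frac{M}{12}$)
$j = 64$ ($j = \left(-10\right)^{2} - 36 = 100 - 36 = 64$)
$\left(35 - 17\right) + \left(j - 1\right) W{\left(-10 \right)} = \left(35 - 17\right) + \left(64 - 1\right) \left(-8 - - \frac{5}{6}\right) = \left(35 - 17\right) + \left(64 - 1\right) \left(-8 + \frac{5}{6}\right) = 18 + 63 \left(- \frac{43}{6}\right) = 18 - \frac{903}{2} = - \frac{867}{2}$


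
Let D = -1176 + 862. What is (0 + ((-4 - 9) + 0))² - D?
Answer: 483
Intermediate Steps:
D = -314
(0 + ((-4 - 9) + 0))² - D = (0 + ((-4 - 9) + 0))² - 1*(-314) = (0 + (-13 + 0))² + 314 = (0 - 13)² + 314 = (-13)² + 314 = 169 + 314 = 483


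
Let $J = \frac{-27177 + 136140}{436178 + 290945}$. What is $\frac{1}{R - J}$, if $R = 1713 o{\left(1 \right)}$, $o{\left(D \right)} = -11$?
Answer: $- \frac{727123}{13701287652} \approx -5.307 \cdot 10^{-5}$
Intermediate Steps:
$J = \frac{108963}{727123} \approx 0.14985$
$R = -18843$ ($R = 1713 \left(-11\right) = -18843$)
$\frac{1}{R - J} = \frac{1}{-18843 - \frac{108963}{727123}} = \frac{1}{- \frac{13701287652}{727123}} = - \frac{727123}{13701287652}$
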